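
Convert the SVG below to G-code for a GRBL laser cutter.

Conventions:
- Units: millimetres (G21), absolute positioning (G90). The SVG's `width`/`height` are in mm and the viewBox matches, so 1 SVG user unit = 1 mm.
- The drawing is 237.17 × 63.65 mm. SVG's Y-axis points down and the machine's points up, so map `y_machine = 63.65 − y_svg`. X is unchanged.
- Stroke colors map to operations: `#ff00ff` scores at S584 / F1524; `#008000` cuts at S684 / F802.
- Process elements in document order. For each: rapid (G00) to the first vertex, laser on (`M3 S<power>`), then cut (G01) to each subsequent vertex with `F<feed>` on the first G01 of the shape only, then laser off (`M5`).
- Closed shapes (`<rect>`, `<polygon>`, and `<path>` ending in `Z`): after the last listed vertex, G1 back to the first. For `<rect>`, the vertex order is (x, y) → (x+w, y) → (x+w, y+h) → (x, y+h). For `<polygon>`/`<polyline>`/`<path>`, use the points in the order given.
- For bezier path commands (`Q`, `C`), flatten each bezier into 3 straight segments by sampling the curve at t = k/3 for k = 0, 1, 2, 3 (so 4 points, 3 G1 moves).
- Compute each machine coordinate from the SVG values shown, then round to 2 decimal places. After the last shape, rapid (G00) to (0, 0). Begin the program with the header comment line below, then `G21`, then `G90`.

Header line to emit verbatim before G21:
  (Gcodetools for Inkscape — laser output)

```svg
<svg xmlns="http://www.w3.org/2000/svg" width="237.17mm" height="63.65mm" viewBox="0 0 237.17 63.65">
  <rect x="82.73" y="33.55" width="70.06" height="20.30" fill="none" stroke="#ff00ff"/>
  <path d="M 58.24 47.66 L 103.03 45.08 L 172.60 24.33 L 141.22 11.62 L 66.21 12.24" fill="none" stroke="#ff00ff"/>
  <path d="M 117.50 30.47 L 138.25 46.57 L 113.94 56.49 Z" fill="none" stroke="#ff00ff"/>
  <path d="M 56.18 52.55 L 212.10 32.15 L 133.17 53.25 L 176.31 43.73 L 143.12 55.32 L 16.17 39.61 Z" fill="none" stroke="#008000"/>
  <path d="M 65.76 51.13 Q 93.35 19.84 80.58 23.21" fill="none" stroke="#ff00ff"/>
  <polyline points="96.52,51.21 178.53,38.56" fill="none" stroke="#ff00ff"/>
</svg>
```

viewBox `0 0 237.17 63.65` with mm width/height → 1 unit = 1 mm. Flip: y_m = 63.65 − y_svg.

**Shape 1** — `<rect>` rectangle, stroke `#ff00ff` → score (S584, F1524). Machine vertices: (82.73,30.10) → (152.79,30.10) → (152.79,9.80) → (82.73,9.80) → (82.73,30.10). Closed: final G1 returns to the first vertex.

**Shape 2** — `<path>` open polyline, stroke `#ff00ff` → score (S584, F1524). Machine vertices: (58.24,15.99) → (103.03,18.57) → (172.60,39.32) → (141.22,52.03) → (66.21,51.41). Open path.

**Shape 3** — `<path>` regular polygon, stroke `#ff00ff` → score (S584, F1524). Machine vertices: (117.50,33.18) → (138.25,17.08) → (113.94,7.16) → (117.50,33.18). Closed: final G1 returns to the first vertex.

**Shape 4** — `<path>` closed polygon, stroke `#008000` → cut (S684, F802). Machine vertices: (56.18,11.10) → (212.10,31.50) → (133.17,10.40) → (176.31,19.92) → (143.12,8.33) → (16.17,24.04) → (56.18,11.10). Closed: final G1 returns to the first vertex.

**Shape 5** — `<path>` quadratic bezier, stroke `#ff00ff` → score (S584, F1524). Control points (SVG): P0=(65.76,51.13), P1=(93.35,19.84), P2=(80.58,23.21); sampled at t=k/3. Machine vertices: (65.76,12.52) → (79.67,29.53) → (84.61,38.84) → (80.58,40.44). Open path.

**Shape 6** — `<polyline>` line segment, stroke `#ff00ff` → score (S584, F1524). Machine vertices: (96.52,12.44) → (178.53,25.09). Open path.

(Gcodetools for Inkscape — laser output)
G21
G90
G00 X82.73 Y30.10
M3 S584
G01 X152.79 Y30.10 F1524
G01 X152.79 Y9.80
G01 X82.73 Y9.80
G01 X82.73 Y30.10
M5
G00 X58.24 Y15.99
M3 S584
G01 X103.03 Y18.57 F1524
G01 X172.60 Y39.32
G01 X141.22 Y52.03
G01 X66.21 Y51.41
M5
G00 X117.50 Y33.18
M3 S584
G01 X138.25 Y17.08 F1524
G01 X113.94 Y7.16
G01 X117.50 Y33.18
M5
G00 X56.18 Y11.10
M3 S684
G01 X212.10 Y31.50 F802
G01 X133.17 Y10.40
G01 X176.31 Y19.92
G01 X143.12 Y8.33
G01 X16.17 Y24.04
G01 X56.18 Y11.10
M5
G00 X65.76 Y12.52
M3 S584
G01 X79.67 Y29.53 F1524
G01 X84.61 Y38.84
G01 X80.58 Y40.44
M5
G00 X96.52 Y12.44
M3 S584
G01 X178.53 Y25.09 F1524
M5
G00 X0.00 Y0.00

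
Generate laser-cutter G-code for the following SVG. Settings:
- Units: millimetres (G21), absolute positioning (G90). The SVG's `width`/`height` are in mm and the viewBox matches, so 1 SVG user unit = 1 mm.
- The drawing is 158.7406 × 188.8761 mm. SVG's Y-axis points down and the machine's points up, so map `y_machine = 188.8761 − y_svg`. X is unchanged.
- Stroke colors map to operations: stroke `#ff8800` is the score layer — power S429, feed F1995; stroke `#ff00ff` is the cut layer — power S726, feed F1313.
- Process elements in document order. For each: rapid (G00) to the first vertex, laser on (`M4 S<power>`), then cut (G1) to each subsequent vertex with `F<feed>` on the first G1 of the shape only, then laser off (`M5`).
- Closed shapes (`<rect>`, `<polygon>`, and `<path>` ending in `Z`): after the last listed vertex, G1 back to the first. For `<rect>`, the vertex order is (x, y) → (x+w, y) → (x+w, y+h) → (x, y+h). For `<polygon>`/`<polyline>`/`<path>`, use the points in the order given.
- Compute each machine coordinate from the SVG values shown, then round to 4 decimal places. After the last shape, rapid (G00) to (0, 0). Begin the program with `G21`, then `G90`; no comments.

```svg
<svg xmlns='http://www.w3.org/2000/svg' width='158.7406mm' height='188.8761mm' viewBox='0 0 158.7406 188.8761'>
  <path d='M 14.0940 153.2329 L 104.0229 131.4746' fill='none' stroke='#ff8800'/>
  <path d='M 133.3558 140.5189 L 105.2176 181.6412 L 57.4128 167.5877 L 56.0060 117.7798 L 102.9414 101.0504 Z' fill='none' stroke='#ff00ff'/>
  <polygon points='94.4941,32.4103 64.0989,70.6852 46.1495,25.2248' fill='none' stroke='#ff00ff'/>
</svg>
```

G21
G90
G00 X14.0940 Y35.6432
M4 S429
G1 X104.0229 Y57.4015 F1995
M5
G00 X133.3558 Y48.3572
M4 S726
G1 X105.2176 Y7.2349 F1313
G1 X57.4128 Y21.2884
G1 X56.0060 Y71.0963
G1 X102.9414 Y87.8257
G1 X133.3558 Y48.3572
M5
G00 X94.4941 Y156.4658
M4 S726
G1 X64.0989 Y118.1909 F1313
G1 X46.1495 Y163.6513
G1 X94.4941 Y156.4658
M5
G00 X0.0000 Y0.0000

1 u = 1 mm; y_m = 188.8761 − y.

[1] `<path>` line segment, #ff8800→score S429 F1995: (14.0940,35.6432) → (104.0229,57.4015)

[2] `<path>` regular polygon, #ff00ff→cut S726 F1313: (133.3558,48.3572) → (105.2176,7.2349) → (57.4128,21.2884) → (56.0060,71.0963) → (102.9414,87.8257) → (133.3558,48.3572) (closed)

[3] `<polygon>` regular polygon, #ff00ff→cut S726 F1313: (94.4941,156.4658) → (64.0989,118.1909) → (46.1495,163.6513) → (94.4941,156.4658) (closed)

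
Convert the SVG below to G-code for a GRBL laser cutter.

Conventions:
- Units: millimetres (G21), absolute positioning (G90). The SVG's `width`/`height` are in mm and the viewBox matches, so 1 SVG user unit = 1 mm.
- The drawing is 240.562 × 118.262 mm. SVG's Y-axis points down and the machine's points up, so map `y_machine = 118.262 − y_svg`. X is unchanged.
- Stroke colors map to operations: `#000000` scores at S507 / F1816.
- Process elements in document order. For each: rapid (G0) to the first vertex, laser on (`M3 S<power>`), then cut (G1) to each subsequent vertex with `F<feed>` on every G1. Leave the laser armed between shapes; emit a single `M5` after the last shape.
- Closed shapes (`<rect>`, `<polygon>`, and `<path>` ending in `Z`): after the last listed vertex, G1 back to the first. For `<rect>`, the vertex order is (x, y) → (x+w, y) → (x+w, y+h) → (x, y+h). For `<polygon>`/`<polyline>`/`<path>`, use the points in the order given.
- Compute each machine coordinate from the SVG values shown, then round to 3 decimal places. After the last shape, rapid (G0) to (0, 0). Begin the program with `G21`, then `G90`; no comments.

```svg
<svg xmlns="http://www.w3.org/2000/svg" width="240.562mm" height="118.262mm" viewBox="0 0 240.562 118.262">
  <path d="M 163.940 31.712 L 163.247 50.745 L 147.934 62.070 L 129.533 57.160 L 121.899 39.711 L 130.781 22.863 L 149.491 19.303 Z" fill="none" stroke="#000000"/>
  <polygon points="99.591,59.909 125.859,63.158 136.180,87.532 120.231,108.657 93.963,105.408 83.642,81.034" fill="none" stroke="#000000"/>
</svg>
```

viewBox `0 0 240.562 118.262` with mm width/height → 1 unit = 1 mm. Flip: y_m = 118.262 − y_svg.

**Shape 1** — `<path>` regular polygon, stroke `#000000` → score (S507, F1816). Machine vertices: (163.940,86.550) → (163.247,67.517) → (147.934,56.192) → (129.533,61.102) → (121.899,78.551) → (130.781,95.399) → (149.491,98.959) → (163.940,86.550). Closed: final G1 returns to the first vertex.

**Shape 2** — `<polygon>` regular polygon, stroke `#000000` → score (S507, F1816). Machine vertices: (99.591,58.353) → (125.859,55.104) → (136.180,30.730) → (120.231,9.605) → (93.963,12.854) → (83.642,37.228) → (99.591,58.353). Closed: final G1 returns to the first vertex.

G21
G90
G0 X163.940 Y86.550
M3 S507
G1 X163.247 Y67.517 F1816
G1 X147.934 Y56.192 F1816
G1 X129.533 Y61.102 F1816
G1 X121.899 Y78.551 F1816
G1 X130.781 Y95.399 F1816
G1 X149.491 Y98.959 F1816
G1 X163.940 Y86.550 F1816
G0 X99.591 Y58.353
M3 S507
G1 X125.859 Y55.104 F1816
G1 X136.180 Y30.730 F1816
G1 X120.231 Y9.605 F1816
G1 X93.963 Y12.854 F1816
G1 X83.642 Y37.228 F1816
G1 X99.591 Y58.353 F1816
M5
G0 X0.000 Y0.000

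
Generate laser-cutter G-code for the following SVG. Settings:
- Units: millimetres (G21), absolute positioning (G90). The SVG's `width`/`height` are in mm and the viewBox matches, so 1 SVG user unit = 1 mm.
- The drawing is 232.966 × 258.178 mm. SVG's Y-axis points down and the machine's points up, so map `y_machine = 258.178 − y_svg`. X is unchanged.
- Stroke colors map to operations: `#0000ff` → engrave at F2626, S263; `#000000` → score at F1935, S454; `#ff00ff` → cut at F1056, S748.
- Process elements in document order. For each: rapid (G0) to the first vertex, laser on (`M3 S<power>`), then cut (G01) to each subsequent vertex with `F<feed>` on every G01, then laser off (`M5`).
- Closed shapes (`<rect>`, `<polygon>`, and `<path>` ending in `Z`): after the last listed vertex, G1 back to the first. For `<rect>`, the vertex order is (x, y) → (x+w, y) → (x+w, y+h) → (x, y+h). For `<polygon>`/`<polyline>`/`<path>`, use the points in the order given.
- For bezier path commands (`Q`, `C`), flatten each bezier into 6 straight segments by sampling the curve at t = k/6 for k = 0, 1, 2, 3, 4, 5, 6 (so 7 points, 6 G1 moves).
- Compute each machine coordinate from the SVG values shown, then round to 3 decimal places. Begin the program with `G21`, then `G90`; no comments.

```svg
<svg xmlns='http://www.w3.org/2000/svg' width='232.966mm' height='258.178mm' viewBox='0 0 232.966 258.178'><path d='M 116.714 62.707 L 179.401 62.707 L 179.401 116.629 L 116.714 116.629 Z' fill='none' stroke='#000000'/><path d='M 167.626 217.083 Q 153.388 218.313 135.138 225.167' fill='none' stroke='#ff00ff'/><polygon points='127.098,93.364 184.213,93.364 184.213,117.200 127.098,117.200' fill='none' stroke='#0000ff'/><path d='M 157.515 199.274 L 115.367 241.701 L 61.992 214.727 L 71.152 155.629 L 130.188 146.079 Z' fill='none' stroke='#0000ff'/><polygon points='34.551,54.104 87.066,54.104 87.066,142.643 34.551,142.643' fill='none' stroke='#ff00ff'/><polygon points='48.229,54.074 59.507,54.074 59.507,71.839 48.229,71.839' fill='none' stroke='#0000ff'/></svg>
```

1 u = 1 mm; y_m = 258.178 − y.

[1] `<path>` rectangle, #000000→score S454 F1935: (116.714,195.471) → (179.401,195.471) → (179.401,141.549) → (116.714,141.549) → (116.714,195.471) (closed)

[2] `<path>` quadratic bezier, #ff00ff→cut S748 F1056: (167.626,41.095) → (162.769,40.529) → (157.688,39.650) → (152.385,38.459) → (146.859,36.955) → (141.110,35.139) → (135.138,33.011)

[3] `<polygon>` rectangle, #0000ff→engrave S263 F2626: (127.098,164.814) → (184.213,164.814) → (184.213,140.978) → (127.098,140.978) → (127.098,164.814) (closed)

[4] `<path>` regular polygon, #0000ff→engrave S263 F2626: (157.515,58.904) → (115.367,16.477) → (61.992,43.451) → (71.152,102.549) → (130.188,112.099) → (157.515,58.904) (closed)

[5] `<polygon>` rectangle, #ff00ff→cut S748 F1056: (34.551,204.074) → (87.066,204.074) → (87.066,115.535) → (34.551,115.535) → (34.551,204.074) (closed)

[6] `<polygon>` rectangle, #0000ff→engrave S263 F2626: (48.229,204.104) → (59.507,204.104) → (59.507,186.339) → (48.229,186.339) → (48.229,204.104) (closed)

G21
G90
G0 X116.714 Y195.471
M3 S454
G01 X179.401 Y195.471 F1935
G01 X179.401 Y141.549 F1935
G01 X116.714 Y141.549 F1935
G01 X116.714 Y195.471 F1935
M5
G0 X167.626 Y41.095
M3 S748
G01 X162.769 Y40.529 F1056
G01 X157.688 Y39.650 F1056
G01 X152.385 Y38.459 F1056
G01 X146.859 Y36.955 F1056
G01 X141.110 Y35.139 F1056
G01 X135.138 Y33.011 F1056
M5
G0 X127.098 Y164.814
M3 S263
G01 X184.213 Y164.814 F2626
G01 X184.213 Y140.978 F2626
G01 X127.098 Y140.978 F2626
G01 X127.098 Y164.814 F2626
M5
G0 X157.515 Y58.904
M3 S263
G01 X115.367 Y16.477 F2626
G01 X61.992 Y43.451 F2626
G01 X71.152 Y102.549 F2626
G01 X130.188 Y112.099 F2626
G01 X157.515 Y58.904 F2626
M5
G0 X34.551 Y204.074
M3 S748
G01 X87.066 Y204.074 F1056
G01 X87.066 Y115.535 F1056
G01 X34.551 Y115.535 F1056
G01 X34.551 Y204.074 F1056
M5
G0 X48.229 Y204.104
M3 S263
G01 X59.507 Y204.104 F2626
G01 X59.507 Y186.339 F2626
G01 X48.229 Y186.339 F2626
G01 X48.229 Y204.104 F2626
M5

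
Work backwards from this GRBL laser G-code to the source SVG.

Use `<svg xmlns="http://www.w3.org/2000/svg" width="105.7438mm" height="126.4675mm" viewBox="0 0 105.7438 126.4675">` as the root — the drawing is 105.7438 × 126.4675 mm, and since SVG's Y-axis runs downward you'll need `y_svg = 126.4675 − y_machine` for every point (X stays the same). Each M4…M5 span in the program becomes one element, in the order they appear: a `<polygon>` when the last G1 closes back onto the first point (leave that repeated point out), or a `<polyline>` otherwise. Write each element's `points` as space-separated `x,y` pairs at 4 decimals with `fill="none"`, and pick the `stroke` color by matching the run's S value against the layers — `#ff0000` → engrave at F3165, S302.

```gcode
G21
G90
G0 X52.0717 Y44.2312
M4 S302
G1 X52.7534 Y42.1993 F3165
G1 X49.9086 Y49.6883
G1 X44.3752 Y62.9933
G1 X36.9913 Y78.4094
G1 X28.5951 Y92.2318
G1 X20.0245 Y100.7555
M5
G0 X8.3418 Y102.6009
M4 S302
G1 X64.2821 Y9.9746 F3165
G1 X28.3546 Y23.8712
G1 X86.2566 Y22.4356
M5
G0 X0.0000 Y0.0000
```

<svg xmlns="http://www.w3.org/2000/svg" width="105.7438mm" height="126.4675mm" viewBox="0 0 105.7438 126.4675">
  <polyline points="52.0717,82.2363 52.7534,84.2682 49.9086,76.7792 44.3752,63.4742 36.9913,48.0581 28.5951,34.2357 20.0245,25.7120" fill="none" stroke="#ff0000"/>
  <polyline points="8.3418,23.8666 64.2821,116.4929 28.3546,102.5963 86.2566,104.0319" fill="none" stroke="#ff0000"/>
</svg>

y_svg = 126.4675 − y_m. Every run uses S302, so all elements get stroke `#ff0000` (engrave).

[1] open run; points: 52.0717,82.2363 52.7534,84.2682 49.9086,76.7792 44.3752,63.4742 36.9913,48.0581 28.5951,34.2357 20.0245,25.7120

[2] open run; points: 8.3418,23.8666 64.2821,116.4929 28.3546,102.5963 86.2566,104.0319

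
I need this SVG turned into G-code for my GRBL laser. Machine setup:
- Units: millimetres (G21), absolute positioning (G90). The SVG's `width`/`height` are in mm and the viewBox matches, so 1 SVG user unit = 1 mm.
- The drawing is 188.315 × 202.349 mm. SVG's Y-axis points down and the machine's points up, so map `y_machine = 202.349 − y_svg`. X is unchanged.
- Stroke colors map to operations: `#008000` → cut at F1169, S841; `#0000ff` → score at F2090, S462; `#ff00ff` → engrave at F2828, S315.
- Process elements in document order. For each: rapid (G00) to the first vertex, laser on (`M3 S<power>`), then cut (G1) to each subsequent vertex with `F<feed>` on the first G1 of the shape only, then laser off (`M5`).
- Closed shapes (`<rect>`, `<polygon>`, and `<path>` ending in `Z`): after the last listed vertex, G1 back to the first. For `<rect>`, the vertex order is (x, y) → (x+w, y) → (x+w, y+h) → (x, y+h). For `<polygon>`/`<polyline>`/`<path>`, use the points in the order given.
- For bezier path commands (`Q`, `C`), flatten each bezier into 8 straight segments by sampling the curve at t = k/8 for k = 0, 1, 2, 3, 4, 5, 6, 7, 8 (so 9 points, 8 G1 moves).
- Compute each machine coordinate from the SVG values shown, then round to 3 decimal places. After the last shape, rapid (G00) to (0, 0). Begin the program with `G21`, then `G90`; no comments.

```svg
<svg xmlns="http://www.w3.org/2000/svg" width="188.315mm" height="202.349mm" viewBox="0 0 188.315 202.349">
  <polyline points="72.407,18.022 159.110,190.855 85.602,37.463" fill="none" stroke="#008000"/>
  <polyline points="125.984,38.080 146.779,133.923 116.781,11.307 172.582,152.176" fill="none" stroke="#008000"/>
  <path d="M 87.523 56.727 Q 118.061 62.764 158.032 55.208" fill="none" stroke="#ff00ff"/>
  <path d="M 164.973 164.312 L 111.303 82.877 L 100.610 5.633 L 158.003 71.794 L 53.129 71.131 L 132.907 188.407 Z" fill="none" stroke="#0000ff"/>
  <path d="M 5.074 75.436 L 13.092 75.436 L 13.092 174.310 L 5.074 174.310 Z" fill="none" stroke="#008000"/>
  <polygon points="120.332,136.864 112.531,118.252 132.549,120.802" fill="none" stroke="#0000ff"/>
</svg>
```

viewBox `0 0 188.315 202.349` with mm width/height → 1 unit = 1 mm. Flip: y_m = 202.349 − y_svg.

**Shape 1** — `<polyline>` open polyline, stroke `#008000` → cut (S841, F1169). Machine vertices: (72.407,184.327) → (159.110,11.494) → (85.602,164.886). Open path.

**Shape 2** — `<polyline>` open polyline, stroke `#008000` → cut (S841, F1169). Machine vertices: (125.984,164.269) → (146.779,68.426) → (116.781,191.042) → (172.582,50.173). Open path.

**Shape 3** — `<path>` quadratic bezier, stroke `#ff00ff` → engrave (S315, F2828). Control points (SVG): P0=(87.523,56.727), P1=(118.061,62.764), P2=(158.032,55.208); sampled at t=k/8. Machine vertices: (87.523,145.622) → (95.305,144.325) → (103.382,143.453) → (111.753,143.006) → (120.419,142.983) → (129.380,143.386) → (138.636,144.213) → (148.187,145.464) → (158.032,147.141). Open path.

**Shape 4** — `<path>` closed polygon, stroke `#0000ff` → score (S462, F2090). Machine vertices: (164.973,38.037) → (111.303,119.472) → (100.610,196.716) → (158.003,130.555) → (53.129,131.218) → (132.907,13.942) → (164.973,38.037). Closed: final G1 returns to the first vertex.

**Shape 5** — `<path>` rectangle, stroke `#008000` → cut (S841, F1169). Machine vertices: (5.074,126.913) → (13.092,126.913) → (13.092,28.039) → (5.074,28.039) → (5.074,126.913). Closed: final G1 returns to the first vertex.

**Shape 6** — `<polygon>` regular polygon, stroke `#0000ff` → score (S462, F2090). Machine vertices: (120.332,65.485) → (112.531,84.097) → (132.549,81.547) → (120.332,65.485). Closed: final G1 returns to the first vertex.

G21
G90
G00 X72.407 Y184.327
M3 S841
G1 X159.110 Y11.494 F1169
G1 X85.602 Y164.886
M5
G00 X125.984 Y164.269
M3 S841
G1 X146.779 Y68.426 F1169
G1 X116.781 Y191.042
G1 X172.582 Y50.173
M5
G00 X87.523 Y145.622
M3 S315
G1 X95.305 Y144.325 F2828
G1 X103.382 Y143.453
G1 X111.753 Y143.006
G1 X120.419 Y142.983
G1 X129.380 Y143.386
G1 X138.636 Y144.213
G1 X148.187 Y145.464
G1 X158.032 Y147.141
M5
G00 X164.973 Y38.037
M3 S462
G1 X111.303 Y119.472 F2090
G1 X100.610 Y196.716
G1 X158.003 Y130.555
G1 X53.129 Y131.218
G1 X132.907 Y13.942
G1 X164.973 Y38.037
M5
G00 X5.074 Y126.913
M3 S841
G1 X13.092 Y126.913 F1169
G1 X13.092 Y28.039
G1 X5.074 Y28.039
G1 X5.074 Y126.913
M5
G00 X120.332 Y65.485
M3 S462
G1 X112.531 Y84.097 F2090
G1 X132.549 Y81.547
G1 X120.332 Y65.485
M5
G00 X0.000 Y0.000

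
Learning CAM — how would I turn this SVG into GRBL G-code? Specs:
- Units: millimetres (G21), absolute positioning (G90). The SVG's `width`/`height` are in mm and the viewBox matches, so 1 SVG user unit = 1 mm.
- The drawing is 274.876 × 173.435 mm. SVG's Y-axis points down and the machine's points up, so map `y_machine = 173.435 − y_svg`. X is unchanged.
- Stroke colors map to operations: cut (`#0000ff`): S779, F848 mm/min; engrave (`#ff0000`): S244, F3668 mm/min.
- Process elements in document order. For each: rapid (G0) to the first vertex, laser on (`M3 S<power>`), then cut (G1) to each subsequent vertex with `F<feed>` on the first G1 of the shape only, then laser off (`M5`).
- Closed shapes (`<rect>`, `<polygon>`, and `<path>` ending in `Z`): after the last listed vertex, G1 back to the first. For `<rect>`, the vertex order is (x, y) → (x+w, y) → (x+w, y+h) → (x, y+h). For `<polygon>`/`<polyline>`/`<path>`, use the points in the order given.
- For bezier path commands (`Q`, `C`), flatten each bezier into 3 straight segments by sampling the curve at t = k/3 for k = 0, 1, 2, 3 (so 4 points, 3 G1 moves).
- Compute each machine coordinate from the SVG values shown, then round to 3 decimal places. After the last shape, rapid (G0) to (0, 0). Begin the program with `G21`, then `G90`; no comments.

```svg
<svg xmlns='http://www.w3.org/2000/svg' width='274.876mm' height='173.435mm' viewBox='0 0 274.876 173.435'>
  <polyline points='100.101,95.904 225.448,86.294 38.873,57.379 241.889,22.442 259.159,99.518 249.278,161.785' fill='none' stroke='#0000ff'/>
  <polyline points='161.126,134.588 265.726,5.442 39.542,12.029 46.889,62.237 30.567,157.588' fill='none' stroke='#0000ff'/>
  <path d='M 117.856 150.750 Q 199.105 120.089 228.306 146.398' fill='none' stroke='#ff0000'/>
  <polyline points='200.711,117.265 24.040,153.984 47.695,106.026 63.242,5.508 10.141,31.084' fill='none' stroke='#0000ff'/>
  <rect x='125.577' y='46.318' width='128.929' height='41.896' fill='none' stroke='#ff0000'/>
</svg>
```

G21
G90
G0 X100.101 Y77.531
M3 S779
G1 X225.448 Y87.141 F848
G1 X38.873 Y116.056
G1 X241.889 Y150.993
G1 X259.159 Y73.917
G1 X249.278 Y11.650
M5
G0 X161.126 Y38.847
M3 S779
G1 X265.726 Y167.993 F848
G1 X39.542 Y161.406
G1 X46.889 Y111.198
G1 X30.567 Y15.847
M5
G0 X117.856 Y22.685
M3 S244
G1 X166.239 Y36.796 F3668
G1 X203.056 Y38.246
G1 X228.306 Y27.037
M5
G0 X200.711 Y56.170
M3 S779
G1 X24.040 Y19.451 F848
G1 X47.695 Y67.409
G1 X63.242 Y167.927
G1 X10.141 Y142.351
M5
G0 X125.577 Y127.117
M3 S244
G1 X254.506 Y127.117 F3668
G1 X254.506 Y85.221
G1 X125.577 Y85.221
G1 X125.577 Y127.117
M5
G0 X0.000 Y0.000

Since the viewBox matches the mm dimensions, user units are millimetres directly. The only transform is the Y-flip y_m = 173.435 − y_svg.

Shape 1 is a open polyline drawn with `<polyline>`. Its stroke #0000ff means cut at S779, F848. After flipping Y the toolpath is (100.101,77.531) → (225.448,87.141) → (38.873,116.056) → (241.889,150.993) → (259.159,73.917) → (249.278,11.650).

Shape 2 is a open polyline drawn with `<polyline>`. Its stroke #0000ff means cut at S779, F848. After flipping Y the toolpath is (161.126,38.847) → (265.726,167.993) → (39.542,161.406) → (46.889,111.198) → (30.567,15.847).

Shape 3 is a quadratic bezier drawn with `<path>`. Its stroke #ff0000 means engrave at S244, F3668. After flipping Y the toolpath is (117.856,22.685) → (166.239,36.796) → (203.056,38.246) → (228.306,27.037).

Shape 4 is a open polyline drawn with `<polyline>`. Its stroke #0000ff means cut at S779, F848. After flipping Y the toolpath is (200.711,56.170) → (24.040,19.451) → (47.695,67.409) → (63.242,167.927) → (10.141,142.351).

Shape 5 is a rectangle drawn with `<rect>`. Its stroke #ff0000 means engrave at S244, F3668. After flipping Y the toolpath is (125.577,127.117) → (254.506,127.117) → (254.506,85.221) → (125.577,85.221) → (125.577,127.117), returning to the start.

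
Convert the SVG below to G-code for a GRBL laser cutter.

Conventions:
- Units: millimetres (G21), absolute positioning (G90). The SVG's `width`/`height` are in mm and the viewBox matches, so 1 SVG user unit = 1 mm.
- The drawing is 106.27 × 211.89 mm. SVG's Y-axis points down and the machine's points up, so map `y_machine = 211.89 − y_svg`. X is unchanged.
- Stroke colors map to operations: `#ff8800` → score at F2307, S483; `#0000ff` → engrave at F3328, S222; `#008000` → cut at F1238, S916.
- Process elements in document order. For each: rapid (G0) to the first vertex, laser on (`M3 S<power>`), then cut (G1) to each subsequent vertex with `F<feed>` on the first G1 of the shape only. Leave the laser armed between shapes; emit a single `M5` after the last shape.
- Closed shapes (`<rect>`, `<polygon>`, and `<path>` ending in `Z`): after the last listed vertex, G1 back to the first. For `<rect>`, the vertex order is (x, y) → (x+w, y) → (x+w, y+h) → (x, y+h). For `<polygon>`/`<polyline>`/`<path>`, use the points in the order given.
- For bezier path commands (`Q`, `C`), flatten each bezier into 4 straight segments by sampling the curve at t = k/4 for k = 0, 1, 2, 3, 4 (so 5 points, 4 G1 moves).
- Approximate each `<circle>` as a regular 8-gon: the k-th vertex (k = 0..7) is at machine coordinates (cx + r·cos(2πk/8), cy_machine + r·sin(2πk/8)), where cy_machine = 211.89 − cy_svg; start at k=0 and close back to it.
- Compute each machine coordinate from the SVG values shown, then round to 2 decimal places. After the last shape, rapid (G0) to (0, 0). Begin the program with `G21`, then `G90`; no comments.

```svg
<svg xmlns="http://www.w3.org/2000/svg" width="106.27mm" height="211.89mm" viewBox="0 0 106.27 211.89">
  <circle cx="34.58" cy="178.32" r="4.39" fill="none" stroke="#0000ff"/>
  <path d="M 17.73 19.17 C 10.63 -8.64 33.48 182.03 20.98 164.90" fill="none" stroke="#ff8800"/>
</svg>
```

G21
G90
G0 X38.97 Y33.57
M3 S222
G1 X37.68 Y36.67 F3328
G1 X34.58 Y37.96
G1 X31.48 Y36.67
G1 X30.19 Y33.57
G1 X31.48 Y30.47
G1 X34.58 Y29.18
G1 X37.68 Y30.47
G1 X38.97 Y33.57
G0 X17.73 Y192.72
M3 S483
G1 X17.00 Y179.27 F2307
G1 X21.38 Y123.86
G1 X24.75 Y66.44
G1 X20.98 Y46.99
M5
G0 X0.00 Y0.00

Since the viewBox matches the mm dimensions, user units are millimetres directly. The only transform is the Y-flip y_m = 211.89 − y_svg.

Shape 1 is a circle drawn with `<circle>`. Its stroke #0000ff means engrave at S222, F3328. After flipping Y the toolpath is (38.97,33.57) → (37.68,36.67) → (34.58,37.96) → (31.48,36.67) → (30.19,33.57) → (31.48,30.47) → (34.58,29.18) → (37.68,30.47) → (38.97,33.57), returning to the start.

Shape 2 is a cubic bezier drawn with `<path>`. Its stroke #ff8800 means score at S483, F2307. After flipping Y the toolpath is (17.73,192.72) → (17.00,179.27) → (21.38,123.86) → (24.75,66.44) → (20.98,46.99).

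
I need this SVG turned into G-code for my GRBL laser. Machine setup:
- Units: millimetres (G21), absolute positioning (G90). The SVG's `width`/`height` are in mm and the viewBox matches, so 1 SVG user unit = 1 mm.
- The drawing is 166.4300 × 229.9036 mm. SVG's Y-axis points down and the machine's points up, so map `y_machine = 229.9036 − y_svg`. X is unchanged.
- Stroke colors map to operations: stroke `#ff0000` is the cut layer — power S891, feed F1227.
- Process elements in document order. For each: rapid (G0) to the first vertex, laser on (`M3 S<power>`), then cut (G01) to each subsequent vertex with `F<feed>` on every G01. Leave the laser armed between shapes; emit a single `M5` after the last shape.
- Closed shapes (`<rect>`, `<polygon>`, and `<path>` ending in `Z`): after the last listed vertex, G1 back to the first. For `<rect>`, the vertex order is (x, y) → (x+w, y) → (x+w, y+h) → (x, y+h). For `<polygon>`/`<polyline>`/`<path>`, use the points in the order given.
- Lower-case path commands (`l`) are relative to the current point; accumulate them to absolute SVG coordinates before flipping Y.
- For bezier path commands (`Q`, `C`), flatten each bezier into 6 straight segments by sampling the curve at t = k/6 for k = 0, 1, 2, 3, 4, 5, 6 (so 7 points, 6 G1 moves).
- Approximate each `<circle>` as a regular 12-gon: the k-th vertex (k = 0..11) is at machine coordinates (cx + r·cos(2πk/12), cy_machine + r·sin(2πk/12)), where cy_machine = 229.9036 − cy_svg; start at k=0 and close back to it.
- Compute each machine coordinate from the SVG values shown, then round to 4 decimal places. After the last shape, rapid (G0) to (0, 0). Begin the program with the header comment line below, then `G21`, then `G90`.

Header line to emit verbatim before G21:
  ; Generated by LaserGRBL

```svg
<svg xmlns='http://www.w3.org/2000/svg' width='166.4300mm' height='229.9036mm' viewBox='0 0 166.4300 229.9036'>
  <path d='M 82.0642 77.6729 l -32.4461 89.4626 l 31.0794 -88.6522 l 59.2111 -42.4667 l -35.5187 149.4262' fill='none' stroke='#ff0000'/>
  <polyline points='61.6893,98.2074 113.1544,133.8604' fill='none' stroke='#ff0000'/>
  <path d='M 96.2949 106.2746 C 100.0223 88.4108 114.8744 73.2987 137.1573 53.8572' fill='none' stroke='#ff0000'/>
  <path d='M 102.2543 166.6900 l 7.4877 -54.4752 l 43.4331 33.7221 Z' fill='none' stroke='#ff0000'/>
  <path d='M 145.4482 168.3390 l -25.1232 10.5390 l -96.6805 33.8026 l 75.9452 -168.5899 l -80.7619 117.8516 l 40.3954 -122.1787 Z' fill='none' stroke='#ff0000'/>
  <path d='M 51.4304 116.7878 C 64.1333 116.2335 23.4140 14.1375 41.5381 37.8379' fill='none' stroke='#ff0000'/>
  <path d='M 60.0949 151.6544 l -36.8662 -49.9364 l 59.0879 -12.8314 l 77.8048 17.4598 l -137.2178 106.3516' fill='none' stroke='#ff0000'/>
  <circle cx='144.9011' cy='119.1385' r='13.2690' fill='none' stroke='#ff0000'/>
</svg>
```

; Generated by LaserGRBL
G21
G90
G0 X82.0642 Y152.2307
M3 S891
G01 X49.6181 Y62.7681 F1227
G01 X80.6975 Y151.4203 F1227
G01 X139.9086 Y193.8870 F1227
G01 X104.3899 Y44.4608 F1227
G0 X61.6893 Y131.6962
M3 S891
G01 X113.1544 Y96.0432 F1227
G0 X96.2949 Y123.6290
M3 S891
G01 X99.0686 Y132.3644 F1227
G01 X103.5937 Y140.8378 F1227
G01 X109.7678 Y149.2461 F1227
G01 X117.4881 Y157.7858 F1227
G01 X126.6522 Y166.6537 F1227
G01 X137.1573 Y176.0464 F1227
G0 X102.2543 Y63.2136
M3 S891
G01 X109.7420 Y117.6888 F1227
G01 X153.1751 Y83.9667 F1227
G01 X102.2543 Y63.2136 F1227
G0 X145.4482 Y61.5646
M3 S891
G01 X120.3250 Y51.0256 F1227
G01 X23.6445 Y17.2230 F1227
G01 X99.5897 Y185.8129 F1227
G01 X18.8278 Y67.9613 F1227
G01 X59.2232 Y190.1400 F1227
G01 X145.4482 Y61.5646 F1227
G0 X51.4304 Y113.1158
M3 S891
G01 X53.8497 Y120.8023 F1227
G01 X50.4839 Y139.0974 F1227
G01 X44.4513 Y161.6863 F1227
G01 X38.8705 Y182.2539 F1227
G01 X36.8599 Y194.4854 F1227
G01 X41.5381 Y192.0657 F1227
G0 X60.0949 Y78.2492
M3 S891
G01 X23.2287 Y128.1856 F1227
G01 X82.3166 Y141.0170 F1227
G01 X160.1214 Y123.5572 F1227
G01 X22.9036 Y17.2056 F1227
G0 X158.1701 Y110.7651
M3 S891
G01 X156.3924 Y117.3996 F1227
G01 X151.5356 Y122.2564 F1227
G01 X144.9011 Y124.0341 F1227
G01 X138.2666 Y122.2564 F1227
G01 X133.4098 Y117.3996 F1227
G01 X131.6321 Y110.7651 F1227
G01 X133.4098 Y104.1306 F1227
G01 X138.2666 Y99.2738 F1227
G01 X144.9011 Y97.4961 F1227
G01 X151.5356 Y99.2738 F1227
G01 X156.3924 Y104.1306 F1227
G01 X158.1701 Y110.7651 F1227
M5
G0 X0.0000 Y0.0000

1 u = 1 mm; y_m = 229.9036 − y.

[1] `<path>` open polyline, #ff0000→cut S891 F1227: (82.0642,152.2307) → (49.6181,62.7681) → (80.6975,151.4203) → (139.9086,193.8870) → (104.3899,44.4608)

[2] `<polyline>` line segment, #ff0000→cut S891 F1227: (61.6893,131.6962) → (113.1544,96.0432)

[3] `<path>` cubic bezier, #ff0000→cut S891 F1227: (96.2949,123.6290) → (99.0686,132.3644) → (103.5937,140.8378) → (109.7678,149.2461) → (117.4881,157.7858) → (126.6522,166.6537) → (137.1573,176.0464)

[4] `<path>` regular polygon, #ff0000→cut S891 F1227: (102.2543,63.2136) → (109.7420,117.6888) → (153.1751,83.9667) → (102.2543,63.2136) (closed)

[5] `<path>` closed polygon, #ff0000→cut S891 F1227: (145.4482,61.5646) → (120.3250,51.0256) → (23.6445,17.2230) → (99.5897,185.8129) → (18.8278,67.9613) → (59.2232,190.1400) → (145.4482,61.5646) (closed)

[6] `<path>` cubic bezier, #ff0000→cut S891 F1227: (51.4304,113.1158) → (53.8497,120.8023) → (50.4839,139.0974) → (44.4513,161.6863) → (38.8705,182.2539) → (36.8599,194.4854) → (41.5381,192.0657)

[7] `<path>` open polyline, #ff0000→cut S891 F1227: (60.0949,78.2492) → (23.2287,128.1856) → (82.3166,141.0170) → (160.1214,123.5572) → (22.9036,17.2056)

[8] `<circle>` circle, #ff0000→cut S891 F1227: (158.1701,110.7651) → (156.3924,117.3996) → (151.5356,122.2564) → (144.9011,124.0341) → (138.2666,122.2564) → (133.4098,117.3996) → (131.6321,110.7651) → (133.4098,104.1306) → (138.2666,99.2738) → (144.9011,97.4961) → (151.5356,99.2738) → (156.3924,104.1306) → (158.1701,110.7651) (closed)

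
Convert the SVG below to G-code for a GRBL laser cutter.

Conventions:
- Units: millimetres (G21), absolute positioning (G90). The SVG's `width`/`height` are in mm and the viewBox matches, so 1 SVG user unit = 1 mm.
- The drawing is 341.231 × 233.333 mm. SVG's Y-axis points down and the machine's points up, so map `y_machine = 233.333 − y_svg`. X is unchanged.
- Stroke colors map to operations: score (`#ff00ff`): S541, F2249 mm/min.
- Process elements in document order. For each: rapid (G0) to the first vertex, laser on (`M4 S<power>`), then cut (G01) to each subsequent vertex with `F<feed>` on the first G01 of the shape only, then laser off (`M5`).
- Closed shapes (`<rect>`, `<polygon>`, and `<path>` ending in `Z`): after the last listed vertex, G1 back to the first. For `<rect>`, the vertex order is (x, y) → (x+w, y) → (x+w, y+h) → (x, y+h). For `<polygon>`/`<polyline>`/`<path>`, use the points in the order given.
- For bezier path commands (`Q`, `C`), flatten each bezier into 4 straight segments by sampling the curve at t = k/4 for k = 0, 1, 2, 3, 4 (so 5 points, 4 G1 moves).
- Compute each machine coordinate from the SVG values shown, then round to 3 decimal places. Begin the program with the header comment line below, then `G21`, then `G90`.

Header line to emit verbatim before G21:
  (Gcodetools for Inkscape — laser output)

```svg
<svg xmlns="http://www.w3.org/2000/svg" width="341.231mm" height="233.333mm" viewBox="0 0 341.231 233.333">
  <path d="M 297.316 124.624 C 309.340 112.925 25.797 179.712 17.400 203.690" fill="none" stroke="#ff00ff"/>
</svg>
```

(Gcodetools for Inkscape — laser output)
G21
G90
G0 X297.316 Y108.709
M4 S541
G01 X259.833 Y104.662 F2249
G01 X165.016 Y82.555
G01 X66.370 Y53.758
G01 X17.400 Y29.643
M5

1 u = 1 mm; y_m = 233.333 − y.

[1] `<path>` cubic bezier, #ff00ff→score S541 F2249: (297.316,108.709) → (259.833,104.662) → (165.016,82.555) → (66.370,53.758) → (17.400,29.643)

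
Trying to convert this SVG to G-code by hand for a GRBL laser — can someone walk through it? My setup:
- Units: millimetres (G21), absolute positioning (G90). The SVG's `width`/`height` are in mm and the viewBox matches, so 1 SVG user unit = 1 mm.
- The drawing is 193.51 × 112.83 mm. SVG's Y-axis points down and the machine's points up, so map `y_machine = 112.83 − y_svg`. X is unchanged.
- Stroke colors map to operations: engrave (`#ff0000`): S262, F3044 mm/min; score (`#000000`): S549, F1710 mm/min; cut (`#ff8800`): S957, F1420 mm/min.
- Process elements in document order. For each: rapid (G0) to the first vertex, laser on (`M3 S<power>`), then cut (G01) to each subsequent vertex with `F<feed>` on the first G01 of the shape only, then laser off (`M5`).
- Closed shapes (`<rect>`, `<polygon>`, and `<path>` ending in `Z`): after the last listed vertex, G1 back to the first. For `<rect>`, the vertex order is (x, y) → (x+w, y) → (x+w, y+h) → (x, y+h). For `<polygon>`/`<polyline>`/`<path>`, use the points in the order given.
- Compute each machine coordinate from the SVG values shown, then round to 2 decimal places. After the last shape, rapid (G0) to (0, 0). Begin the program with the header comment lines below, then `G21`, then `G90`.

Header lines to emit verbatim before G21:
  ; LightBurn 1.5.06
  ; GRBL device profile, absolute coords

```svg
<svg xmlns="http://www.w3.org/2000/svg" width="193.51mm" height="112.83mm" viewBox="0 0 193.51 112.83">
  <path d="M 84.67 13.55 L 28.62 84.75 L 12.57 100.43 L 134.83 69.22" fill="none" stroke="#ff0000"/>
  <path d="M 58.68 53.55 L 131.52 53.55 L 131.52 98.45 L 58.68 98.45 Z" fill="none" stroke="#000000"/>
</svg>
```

; LightBurn 1.5.06
; GRBL device profile, absolute coords
G21
G90
G0 X84.67 Y99.28
M3 S262
G01 X28.62 Y28.08 F3044
G01 X12.57 Y12.40
G01 X134.83 Y43.61
M5
G0 X58.68 Y59.28
M3 S549
G01 X131.52 Y59.28 F1710
G01 X131.52 Y14.38
G01 X58.68 Y14.38
G01 X58.68 Y59.28
M5
G0 X0.00 Y0.00

Since the viewBox matches the mm dimensions, user units are millimetres directly. The only transform is the Y-flip y_m = 112.83 − y_svg.

Shape 1 is a open polyline drawn with `<path>`. Its stroke #ff0000 means engrave at S262, F3044. After flipping Y the toolpath is (84.67,99.28) → (28.62,28.08) → (12.57,12.40) → (134.83,43.61).

Shape 2 is a rectangle drawn with `<path>`. Its stroke #000000 means score at S549, F1710. After flipping Y the toolpath is (58.68,59.28) → (131.52,59.28) → (131.52,14.38) → (58.68,14.38) → (58.68,59.28), returning to the start.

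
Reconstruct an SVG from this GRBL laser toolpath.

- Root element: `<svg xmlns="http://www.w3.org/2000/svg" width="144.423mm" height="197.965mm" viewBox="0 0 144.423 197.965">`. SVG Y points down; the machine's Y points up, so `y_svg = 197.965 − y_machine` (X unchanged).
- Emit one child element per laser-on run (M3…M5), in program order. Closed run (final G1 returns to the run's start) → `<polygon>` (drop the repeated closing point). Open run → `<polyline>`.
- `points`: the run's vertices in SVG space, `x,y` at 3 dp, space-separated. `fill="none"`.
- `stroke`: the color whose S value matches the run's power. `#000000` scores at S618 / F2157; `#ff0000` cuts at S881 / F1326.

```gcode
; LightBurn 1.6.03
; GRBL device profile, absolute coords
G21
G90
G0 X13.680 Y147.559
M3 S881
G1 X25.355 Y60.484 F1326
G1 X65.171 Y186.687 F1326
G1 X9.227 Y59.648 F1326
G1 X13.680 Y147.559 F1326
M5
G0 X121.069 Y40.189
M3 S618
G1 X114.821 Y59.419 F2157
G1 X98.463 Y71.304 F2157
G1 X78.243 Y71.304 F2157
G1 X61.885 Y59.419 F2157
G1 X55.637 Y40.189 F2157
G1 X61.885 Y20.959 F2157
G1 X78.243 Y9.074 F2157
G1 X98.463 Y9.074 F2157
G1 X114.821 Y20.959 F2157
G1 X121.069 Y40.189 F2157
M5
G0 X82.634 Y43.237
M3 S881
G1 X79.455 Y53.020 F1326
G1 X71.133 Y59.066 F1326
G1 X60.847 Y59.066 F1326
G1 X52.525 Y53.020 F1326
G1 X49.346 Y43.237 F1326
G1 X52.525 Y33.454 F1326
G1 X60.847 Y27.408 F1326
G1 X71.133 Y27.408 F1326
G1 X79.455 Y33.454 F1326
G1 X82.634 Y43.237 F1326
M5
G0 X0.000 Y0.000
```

<svg xmlns="http://www.w3.org/2000/svg" width="144.423mm" height="197.965mm" viewBox="0 0 144.423 197.965">
  <polygon points="13.680,50.406 25.355,137.481 65.171,11.278 9.227,138.317" fill="none" stroke="#ff0000"/>
  <polygon points="121.069,157.776 114.821,138.546 98.463,126.661 78.243,126.661 61.885,138.546 55.637,157.776 61.885,177.006 78.243,188.891 98.463,188.891 114.821,177.006" fill="none" stroke="#000000"/>
  <polygon points="82.634,154.728 79.455,144.945 71.133,138.899 60.847,138.899 52.525,144.945 49.346,154.728 52.525,164.511 60.847,170.557 71.133,170.557 79.455,164.511" fill="none" stroke="#ff0000"/>
</svg>

y_svg = 197.965 − y_m.

[1] S881→`#ff0000` (cut); closed run; points: 13.680,50.406 25.355,137.481 65.171,11.278 9.227,138.317

[2] S618→`#000000` (score); closed run; points: 121.069,157.776 114.821,138.546 98.463,126.661 78.243,126.661 61.885,138.546 55.637,157.776 61.885,177.006 78.243,188.891 98.463,188.891 114.821,177.006

[3] S881→`#ff0000` (cut); closed run; points: 82.634,154.728 79.455,144.945 71.133,138.899 60.847,138.899 52.525,144.945 49.346,154.728 52.525,164.511 60.847,170.557 71.133,170.557 79.455,164.511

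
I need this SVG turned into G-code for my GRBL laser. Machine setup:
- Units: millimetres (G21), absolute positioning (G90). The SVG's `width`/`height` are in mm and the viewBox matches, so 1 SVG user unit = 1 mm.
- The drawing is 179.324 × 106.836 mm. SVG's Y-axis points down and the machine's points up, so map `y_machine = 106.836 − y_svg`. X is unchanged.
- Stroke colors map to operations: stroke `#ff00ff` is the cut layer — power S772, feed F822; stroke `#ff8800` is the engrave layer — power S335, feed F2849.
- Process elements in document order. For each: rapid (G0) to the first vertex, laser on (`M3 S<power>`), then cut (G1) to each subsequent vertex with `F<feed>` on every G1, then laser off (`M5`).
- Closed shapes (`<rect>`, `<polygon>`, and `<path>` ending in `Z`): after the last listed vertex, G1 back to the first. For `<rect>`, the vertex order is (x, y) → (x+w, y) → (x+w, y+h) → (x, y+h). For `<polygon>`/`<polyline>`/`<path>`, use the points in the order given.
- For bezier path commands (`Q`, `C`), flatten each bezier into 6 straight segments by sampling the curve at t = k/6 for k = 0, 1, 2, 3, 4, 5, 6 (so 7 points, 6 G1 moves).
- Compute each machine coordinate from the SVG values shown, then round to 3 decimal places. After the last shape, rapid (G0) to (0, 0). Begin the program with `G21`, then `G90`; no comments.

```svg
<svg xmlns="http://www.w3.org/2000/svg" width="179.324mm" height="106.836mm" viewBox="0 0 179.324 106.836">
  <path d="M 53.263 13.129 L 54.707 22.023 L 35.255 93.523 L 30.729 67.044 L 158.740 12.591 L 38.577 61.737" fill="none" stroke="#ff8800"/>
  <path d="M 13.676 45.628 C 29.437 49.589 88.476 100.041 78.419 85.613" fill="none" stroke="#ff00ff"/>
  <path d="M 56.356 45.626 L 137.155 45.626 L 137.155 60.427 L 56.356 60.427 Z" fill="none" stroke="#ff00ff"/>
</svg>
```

1 u = 1 mm; y_m = 106.836 − y.

[1] `<path>` open polyline, #ff8800→engrave S335 F2849: (53.263,93.707) → (54.707,84.813) → (35.255,13.313) → (30.729,39.792) → (158.740,94.245) → (38.577,45.099)

[2] `<path>` cubic bezier, #ff00ff→cut S772 F822: (13.676,61.208) → (24.643,55.869) → (39.701,45.875) → (55.729,34.320) → (69.606,24.297) → (78.210,18.900) → (78.419,21.223)

[3] `<path>` rectangle, #ff00ff→cut S772 F822: (56.356,61.210) → (137.155,61.210) → (137.155,46.409) → (56.356,46.409) → (56.356,61.210) (closed)

G21
G90
G0 X53.263 Y93.707
M3 S335
G1 X54.707 Y84.813 F2849
G1 X35.255 Y13.313 F2849
G1 X30.729 Y39.792 F2849
G1 X158.740 Y94.245 F2849
G1 X38.577 Y45.099 F2849
M5
G0 X13.676 Y61.208
M3 S772
G1 X24.643 Y55.869 F822
G1 X39.701 Y45.875 F822
G1 X55.729 Y34.320 F822
G1 X69.606 Y24.297 F822
G1 X78.210 Y18.900 F822
G1 X78.419 Y21.223 F822
M5
G0 X56.356 Y61.210
M3 S772
G1 X137.155 Y61.210 F822
G1 X137.155 Y46.409 F822
G1 X56.356 Y46.409 F822
G1 X56.356 Y61.210 F822
M5
G0 X0.000 Y0.000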